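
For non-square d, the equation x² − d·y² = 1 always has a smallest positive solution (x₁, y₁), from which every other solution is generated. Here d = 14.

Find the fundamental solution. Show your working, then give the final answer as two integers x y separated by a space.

15 4

√14 → a₀=3, period (1,2,1,6); ℓ=4 even so k=3
i=0: a=3 ⇒ p=3, q=1
i=1: a=1 ⇒ p=4, q=1
i=2: a=2 ⇒ p=11, q=3
i=3: a=1 ⇒ p=15, q=4
(x₁, y₁) = (15, 4);  15² − 14·4² = 1 ✓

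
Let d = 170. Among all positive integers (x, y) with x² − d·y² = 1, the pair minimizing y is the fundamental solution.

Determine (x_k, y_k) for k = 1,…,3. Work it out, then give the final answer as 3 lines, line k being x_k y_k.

d=170: √d = [13; 26] (ℓ=1, odd), read p_1/q_1
i=0: a=13 ⇒ p=13, q=1
i=1: a=26 ⇒ p=339, q=26
(x₁, y₁) = (339, 26);  339² − 170·26² = 1 ✓
k=2:  x_2 = 339·339+170·26·26 = 229841,  y_2 = 339·26+26·339 = 17628
k=3:  x_3 = 339·229841+170·26·17628 = 155831859,  y_3 = 339·17628+26·229841 = 11951758

339 26
229841 17628
155831859 11951758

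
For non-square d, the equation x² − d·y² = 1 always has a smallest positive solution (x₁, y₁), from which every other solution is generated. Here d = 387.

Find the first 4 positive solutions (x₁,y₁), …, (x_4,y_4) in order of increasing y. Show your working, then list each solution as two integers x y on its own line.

3482 177
24248647 1232628
168867574226 8584021215
1175993762661217 59779122508632

d=387: √d = [19; 1,2,19,2,1,38] (ℓ=6, even), read p_5/q_5
step 0: (19, 1)  from 19·(1,0) + (0,1)
step 1: (20, 1)  from 1·(19,1) + (1,0)
step 2: (59, 3)  from 2·(20,1) + (19,1)
step 3: (1141, 58)  from 19·(59,3) + (20,1)
step 4: (2341, 119)  from 2·(1141,58) + (59,3)
step 5: (3482, 177)  from 1·(2341,119) + (1141,58)
fundamental: x₁=3482, y₁=177  (since 12124324 − 387·31329 = 1)
(3482+177√387)^2 = 24248647 + 1232628√387
(3482+177√387)^3 = 168867574226 + 8584021215√387
(3482+177√387)^4 = 1175993762661217 + 59779122508632√387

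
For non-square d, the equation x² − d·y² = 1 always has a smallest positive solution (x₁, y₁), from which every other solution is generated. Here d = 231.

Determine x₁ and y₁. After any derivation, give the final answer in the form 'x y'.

√231 = [15; 5,30, …], period ℓ=2 (even) → k=1
a_0=15:  p_0=15·1+0=15,  q_0=15·0+1=1
a_1=5:  p_1=5·15+1=76,  q_1=5·1+0=5
→ (76, 5).  Check: 76²=5776, 231·5²=5775, difference 1.

76 5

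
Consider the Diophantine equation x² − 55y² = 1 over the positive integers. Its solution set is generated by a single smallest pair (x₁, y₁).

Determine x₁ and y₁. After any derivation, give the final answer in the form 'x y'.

√55 = [7; 2,2,2,14, …], period ℓ=4 (even) → k=3
step 0: (7, 1)  from 7·(1,0) + (0,1)
step 1: (15, 2)  from 2·(7,1) + (1,0)
step 2: (37, 5)  from 2·(15,2) + (7,1)
step 3: (89, 12)  from 2·(37,5) + (15,2)
→ (89, 12).  Check: 89²=7921, 55·12²=7920, difference 1.

89 12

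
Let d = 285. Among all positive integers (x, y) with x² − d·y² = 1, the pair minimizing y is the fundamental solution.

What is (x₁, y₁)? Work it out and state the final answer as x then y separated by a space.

2431 144

d=285: √d = [16; 1,7,2,7,1,32] (ℓ=6, even), read p_5/q_5
i=0: a=16 ⇒ p=16, q=1
i=1: a=1 ⇒ p=17, q=1
i=2: a=7 ⇒ p=135, q=8
i=3: a=2 ⇒ p=287, q=17
i=4: a=7 ⇒ p=2144, q=127
i=5: a=1 ⇒ p=2431, q=144
fundamental: x₁=2431, y₁=144  (since 5909761 − 285·20736 = 1)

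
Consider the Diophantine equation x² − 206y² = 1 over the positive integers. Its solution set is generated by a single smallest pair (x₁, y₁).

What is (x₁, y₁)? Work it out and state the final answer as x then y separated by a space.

[14; 2,1,5,14,5,1,2,28] for √206; ℓ=8 ⇒ convergent index 7
step 0: (14, 1)  from 14·(1,0) + (0,1)
…
step 2: (43, 3)  from 1·(29,2) + (14,1)
…
step 4: (3459, 241)  from 14·(244,17) + (43,3)
…
step 6: (20998, 1463)  from 1·(17539,1222) + (3459,241)
step 7: (59535, 4148)  from 2·(20998,1463) + (17539,1222)
→ (59535, 4148).  Check: 59535²=3544416225, 206·4148²=3544416224, difference 1.

59535 4148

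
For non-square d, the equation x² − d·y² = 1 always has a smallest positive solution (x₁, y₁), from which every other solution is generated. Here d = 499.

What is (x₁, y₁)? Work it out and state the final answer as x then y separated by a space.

[22; 2,1,21,1,2,44] for √499; ℓ=6 ⇒ convergent index 5
k=0  a_k=22  p_k/q_k = 22/1
k=1  a_k=2  p_k/q_k = 45/2
k=2  a_k=1  p_k/q_k = 67/3
k=3  a_k=21  p_k/q_k = 1452/65
k=4  a_k=1  p_k/q_k = 1519/68
k=5  a_k=2  p_k/q_k = 4490/201
fundamental: x₁=4490, y₁=201  (since 20160100 − 499·40401 = 1)

4490 201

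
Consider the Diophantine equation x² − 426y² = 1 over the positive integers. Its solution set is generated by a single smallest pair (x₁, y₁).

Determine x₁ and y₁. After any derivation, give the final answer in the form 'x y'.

d=426: √d = [20; 1,1,1,3,2,6,2,3,1,1,1,40] (ℓ=12, even), read p_11/q_11
step 0: (20, 1)  from 20·(1,0) + (0,1)
step 1: (21, 1)  from 1·(20,1) + (1,0)
…
step 7: (7162, 347)  from 2·(3323,161) + (516,25)
step 8: (24809, 1202)  from 3·(7162,347) + (3323,161)
step 9: (31971, 1549)  from 1·(24809,1202) + (7162,347)
step 10: (56780, 2751)  from 1·(31971,1549) + (24809,1202)
step 11: (88751, 4300)  from 1·(56780,2751) + (31971,1549)
fundamental: x₁=88751, y₁=4300  (since 7876740001 − 426·18490000 = 1)

88751 4300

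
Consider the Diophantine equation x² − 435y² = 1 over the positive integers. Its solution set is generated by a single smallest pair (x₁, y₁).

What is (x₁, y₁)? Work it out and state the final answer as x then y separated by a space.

146 7

[20; 1,5,1,40] for √435; ℓ=4 ⇒ convergent index 3
step 0: (20, 1)  from 20·(1,0) + (0,1)
…
step 2: (125, 6)  from 5·(21,1) + (20,1)
step 3: (146, 7)  from 1·(125,6) + (21,1)
→ (146, 7).  Check: 146²=21316, 435·7²=21315, difference 1.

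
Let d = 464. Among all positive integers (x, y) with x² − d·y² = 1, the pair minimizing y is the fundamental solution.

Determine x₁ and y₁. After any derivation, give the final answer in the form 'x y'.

√464 = [21; 1,1,5,1,1,1,5,1,1,42, …], period ℓ=10 (even) → k=9
i=0: a=21 ⇒ p=21, q=1
i=1: a=1 ⇒ p=22, q=1
i=2: a=1 ⇒ p=43, q=2
…
i=6: a=1 ⇒ p=797, q=37
…
i=8: a=1 ⇒ p=5299, q=246
i=9: a=1 ⇒ p=9801, q=455
→ (9801, 455).  Check: 9801²=96059601, 464·455²=96059600, difference 1.

9801 455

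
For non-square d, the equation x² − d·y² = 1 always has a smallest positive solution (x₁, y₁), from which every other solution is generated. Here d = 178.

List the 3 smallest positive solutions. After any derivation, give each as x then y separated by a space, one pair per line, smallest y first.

1601 120
5126401 384240
16414734401 1230336360

√178 = [13; 2,1,12,1,2,26, …], period ℓ=6 (even) → k=5
step 0: (13, 1)  from 13·(1,0) + (0,1)
step 1: (27, 2)  from 2·(13,1) + (1,0)
step 2: (40, 3)  from 1·(27,2) + (13,1)
step 3: (507, 38)  from 12·(40,3) + (27,2)
step 4: (547, 41)  from 1·(507,38) + (40,3)
step 5: (1601, 120)  from 2·(547,41) + (507,38)
→ (1601, 120).  Check: 1601²=2563201, 178·120²=2563200, difference 1.
n=2: (1601,120)∘(1601,120) = (1601·1601+178·120·120, 1601·120+120·1601) = (5126401,384240)
n=3: (5126401,384240)∘(1601,120) = (1601·5126401+178·120·384240, 1601·384240+120·5126401) = (16414734401,1230336360)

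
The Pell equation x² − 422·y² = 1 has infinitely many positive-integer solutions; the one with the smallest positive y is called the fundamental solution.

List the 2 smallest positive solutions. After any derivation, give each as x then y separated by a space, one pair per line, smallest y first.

√422 = [20; 1,1,5,2,1,…,1,1,40, …], period ℓ=14 (even) → k=13
a_0=20:  p_0=20·1+0=20,  q_0=20·0+1=1
…
a_8=3:  p_8=3·53719+2650=163807,  q_8=3·2615+129=7974
…
a_10=2:  p_10=2·217526+163807=598859,  q_10=2·10589+7974=29152
a_11=5:  p_11=5·598859+217526=3211821,  q_11=5·29152+10589=156349
a_12=1:  p_12=1·3211821+598859=3810680,  q_12=1·156349+29152=185501
a_13=1:  p_13=1·3810680+3211821=7022501,  q_13=1·185501+156349=341850
→ (7022501, 341850).  Check: 7022501²=49315520295001, 422·341850²=49315520295000, difference 1.
k=2:  x_2 = 7022501·7022501+422·341850·341850 = 98631040590001,  y_2 = 7022501·341850+341850·7022501 = 4801283933700

7022501 341850
98631040590001 4801283933700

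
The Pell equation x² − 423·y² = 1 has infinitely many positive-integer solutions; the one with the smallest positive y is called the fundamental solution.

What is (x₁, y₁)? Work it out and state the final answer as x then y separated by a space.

4607 224

d=423: √d = [20; 1,1,3,4,3,1,1,40] (ℓ=8, even), read p_7/q_7
step 0: (20, 1)  from 20·(1,0) + (0,1)
step 1: (21, 1)  from 1·(20,1) + (1,0)
…
step 3: (144, 7)  from 3·(41,2) + (21,1)
step 4: (617, 30)  from 4·(144,7) + (41,2)
…
step 6: (2612, 127)  from 1·(1995,97) + (617,30)
step 7: (4607, 224)  from 1·(2612,127) + (1995,97)
→ (4607, 224).  Check: 4607²=21224449, 423·224²=21224448, difference 1.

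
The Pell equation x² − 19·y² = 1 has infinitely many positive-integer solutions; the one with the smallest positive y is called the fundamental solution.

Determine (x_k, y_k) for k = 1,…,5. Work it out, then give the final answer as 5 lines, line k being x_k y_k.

170 39
57799 13260
19651490 4508361
6681448801 1532829480
2271672940850 521157514839

√19 → a₀=4, period (2,1,3,1,2,8); ℓ=6 even so k=5
a_0=4:  p_0=4·1+0=4,  q_0=4·0+1=1
…
a_3=3:  p_3=3·13+9=48,  q_3=3·3+2=11
a_4=1:  p_4=1·48+13=61,  q_4=1·11+3=14
a_5=2:  p_5=2·61+48=170,  q_5=2·14+11=39
→ (170, 39).  Check: 170²=28900, 19·39²=28899, difference 1.
n=2: (170,39)∘(170,39) = (170·170+19·39·39, 170·39+39·170) = (57799,13260)
n=3: (57799,13260)∘(170,39) = (170·57799+19·39·13260, 170·13260+39·57799) = (19651490,4508361)
n=4: (19651490,4508361)∘(170,39) = (170·19651490+19·39·4508361, 170·4508361+39·19651490) = (6681448801,1532829480)
n=5: (6681448801,1532829480)∘(170,39) = (170·6681448801+19·39·1532829480, 170·1532829480+39·6681448801) = (2271672940850,521157514839)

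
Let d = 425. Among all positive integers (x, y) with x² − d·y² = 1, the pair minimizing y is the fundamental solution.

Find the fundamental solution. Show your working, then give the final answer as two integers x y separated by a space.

143649 6968

√425 → a₀=20, period (1,1,1,1,1,1,40); ℓ=7 odd so k=13
i=0: a=20 ⇒ p=20, q=1
i=1: a=1 ⇒ p=21, q=1
i=2: a=1 ⇒ p=41, q=2
i=3: a=1 ⇒ p=62, q=3
i=4: a=1 ⇒ p=103, q=5
…
i=6: a=1 ⇒ p=268, q=13
…
i=8: a=1 ⇒ p=11153, q=541
…
i=10: a=1 ⇒ p=33191, q=1610
…
i=12: a=1 ⇒ p=88420, q=4289
i=13: a=1 ⇒ p=143649, q=6968
→ (143649, 6968).  Check: 143649²=20635035201, 425·6968²=20635035200, difference 1.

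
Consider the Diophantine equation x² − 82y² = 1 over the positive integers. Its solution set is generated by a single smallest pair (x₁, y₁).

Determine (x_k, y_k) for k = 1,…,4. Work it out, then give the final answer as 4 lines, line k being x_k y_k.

163 18
53137 5868
17322499 1912950
5647081537 623615832

√82 = [9; 18, …], period ℓ=1 (odd) → k=1
k=0  a_k=9  p_k/q_k = 9/1
k=1  a_k=18  p_k/q_k = 163/18
→ (163, 18).  Check: 163²=26569, 82·18²=26568, difference 1.
(x_2, y_2) = (163·163 + 82·18·18, 163·18 + 18·163) = (53137, 5868)
(x_3, y_3) = (163·53137 + 82·18·5868, 163·5868 + 18·53137) = (17322499, 1912950)
(x_4, y_4) = (163·17322499 + 82·18·1912950, 163·1912950 + 18·17322499) = (5647081537, 623615832)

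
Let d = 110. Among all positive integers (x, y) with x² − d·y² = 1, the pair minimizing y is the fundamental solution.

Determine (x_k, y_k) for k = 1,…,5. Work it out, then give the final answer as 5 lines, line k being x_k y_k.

√110 = [10; 2,20, …], period ℓ=2 (even) → k=1
i=0: a=10 ⇒ p=10, q=1
i=1: a=2 ⇒ p=21, q=2
(x₁, y₁) = (21, 2);  21² − 110·2² = 1 ✓
k=2:  x_2 = 21·21+110·2·2 = 881,  y_2 = 21·2+2·21 = 84
k=3:  x_3 = 21·881+110·2·84 = 36981,  y_3 = 21·84+2·881 = 3526
k=4:  x_4 = 21·36981+110·2·3526 = 1552321,  y_4 = 21·3526+2·36981 = 148008
k=5:  x_5 = 21·1552321+110·2·148008 = 65160501,  y_5 = 21·148008+2·1552321 = 6212810

21 2
881 84
36981 3526
1552321 148008
65160501 6212810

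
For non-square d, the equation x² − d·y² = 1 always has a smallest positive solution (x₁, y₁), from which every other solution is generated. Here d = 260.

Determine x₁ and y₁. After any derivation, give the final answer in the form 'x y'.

√260 → a₀=16, period (8,32); ℓ=2 even so k=1
a_0=16:  p_0=16·1+0=16,  q_0=16·0+1=1
a_1=8:  p_1=8·16+1=129,  q_1=8·1+0=8
→ (129, 8).  Check: 129²=16641, 260·8²=16640, difference 1.

129 8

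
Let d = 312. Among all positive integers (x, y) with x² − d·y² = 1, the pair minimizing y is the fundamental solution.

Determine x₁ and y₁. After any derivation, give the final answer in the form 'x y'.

√312 = [17; 1,1,1,34, …], period ℓ=4 (even) → k=3
step 0: (17, 1)  from 17·(1,0) + (0,1)
step 1: (18, 1)  from 1·(17,1) + (1,0)
step 2: (35, 2)  from 1·(18,1) + (17,1)
step 3: (53, 3)  from 1·(35,2) + (18,1)
(x₁, y₁) = (53, 3);  53² − 312·3² = 1 ✓

53 3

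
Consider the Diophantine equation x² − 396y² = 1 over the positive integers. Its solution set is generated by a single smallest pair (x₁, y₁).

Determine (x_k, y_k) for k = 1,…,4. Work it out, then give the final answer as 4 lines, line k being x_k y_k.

√396 = [19; 1,8,1,38, …], period ℓ=4 (even) → k=3
step 0: (19, 1)  from 19·(1,0) + (0,1)
…
step 2: (179, 9)  from 8·(20,1) + (19,1)
step 3: (199, 10)  from 1·(179,9) + (20,1)
(x₁, y₁) = (199, 10);  199² − 396·10² = 1 ✓
n=2: (199,10)∘(199,10) = (199·199+396·10·10, 199·10+10·199) = (79201,3980)
n=3: (79201,3980)∘(199,10) = (199·79201+396·10·3980, 199·3980+10·79201) = (31521799,1584030)
n=4: (31521799,1584030)∘(199,10) = (199·31521799+396·10·1584030, 199·1584030+10·31521799) = (12545596801,630439960)

199 10
79201 3980
31521799 1584030
12545596801 630439960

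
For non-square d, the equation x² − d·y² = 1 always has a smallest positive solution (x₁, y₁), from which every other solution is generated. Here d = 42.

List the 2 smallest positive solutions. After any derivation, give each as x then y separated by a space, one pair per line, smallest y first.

√42 = [6; 2,12, …], period ℓ=2 (even) → k=1
i=0: a=6 ⇒ p=6, q=1
i=1: a=2 ⇒ p=13, q=2
(x₁, y₁) = (13, 2);  13² − 42·2² = 1 ✓
n=2: (13,2)∘(13,2) = (13·13+42·2·2, 13·2+2·13) = (337,52)

13 2
337 52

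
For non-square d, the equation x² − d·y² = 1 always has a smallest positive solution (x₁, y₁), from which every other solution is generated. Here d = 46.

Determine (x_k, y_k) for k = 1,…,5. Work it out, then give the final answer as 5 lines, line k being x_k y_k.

d=46: √d = [6; 1,3,1,1,2,6,2,1,1,3,1,12] (ℓ=12, even), read p_11/q_11
i=0: a=6 ⇒ p=6, q=1
i=1: a=1 ⇒ p=7, q=1
…
i=6: a=6 ⇒ p=997, q=147
i=7: a=2 ⇒ p=2150, q=317
…
i=9: a=1 ⇒ p=5297, q=781
i=10: a=3 ⇒ p=19038, q=2807
i=11: a=1 ⇒ p=24335, q=3588
→ (24335, 3588).  Check: 24335²=592192225, 46·3588²=592192224, difference 1.
n=2: (24335,3588)∘(24335,3588) = (24335·24335+46·3588·3588, 24335·3588+3588·24335) = (1184384449,174627960)
n=3: (1184384449,174627960)∘(24335,3588) = (24335·1184384449+46·3588·174627960, 24335·174627960+3588·1184384449) = (57643991108495,8499142809612)
n=4: (57643991108495,8499142809612)∘(24335,3588) = (24335·57643991108495+46·3588·8499142809612, 24335·8499142809612+3588·57643991108495) = (2805533046066067201,413653280369188080)
n=5: (2805533046066067201,413653280369188080)∘(24335,3588) = (24335·2805533046066067201+46·3588·413653280369188080, 24335·413653280369188080+3588·2805533046066067201) = (136545293294391499564175,20132505147069241043988)

24335 3588
1184384449 174627960
57643991108495 8499142809612
2805533046066067201 413653280369188080
136545293294391499564175 20132505147069241043988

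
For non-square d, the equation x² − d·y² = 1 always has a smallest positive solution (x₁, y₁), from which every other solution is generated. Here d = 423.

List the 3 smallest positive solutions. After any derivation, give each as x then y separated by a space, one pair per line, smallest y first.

d=423: √d = [20; 1,1,3,4,3,1,1,40] (ℓ=8, even), read p_7/q_7
a_0=20:  p_0=20·1+0=20,  q_0=20·0+1=1
…
a_2=1:  p_2=1·21+20=41,  q_2=1·1+1=2
a_3=3:  p_3=3·41+21=144,  q_3=3·2+1=7
a_4=4:  p_4=4·144+41=617,  q_4=4·7+2=30
a_5=3:  p_5=3·617+144=1995,  q_5=3·30+7=97
a_6=1:  p_6=1·1995+617=2612,  q_6=1·97+30=127
a_7=1:  p_7=1·2612+1995=4607,  q_7=1·127+97=224
→ (4607, 224).  Check: 4607²=21224449, 423·224²=21224448, difference 1.
k=2:  x_2 = 4607·4607+423·224·224 = 42448897,  y_2 = 4607·224+224·4607 = 2063936
k=3:  x_3 = 4607·42448897+423·224·2063936 = 391124132351,  y_3 = 4607·2063936+224·42448897 = 19017106080

4607 224
42448897 2063936
391124132351 19017106080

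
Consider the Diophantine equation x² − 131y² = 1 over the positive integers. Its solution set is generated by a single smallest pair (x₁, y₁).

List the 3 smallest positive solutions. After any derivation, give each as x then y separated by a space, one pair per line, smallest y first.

10610 927
225144199 19670940
4777559892170 417417345873

[11; 2,4,11,4,2,22] for √131; ℓ=6 ⇒ convergent index 5
a_0=11:  p_0=11·1+0=11,  q_0=11·0+1=1
a_1=2:  p_1=2·11+1=23,  q_1=2·1+0=2
…
a_3=11:  p_3=11·103+23=1156,  q_3=11·9+2=101
a_4=4:  p_4=4·1156+103=4727,  q_4=4·101+9=413
a_5=2:  p_5=2·4727+1156=10610,  q_5=2·413+101=927
fundamental: x₁=10610, y₁=927  (since 112572100 − 131·859329 = 1)
k=2:  x_2 = 10610·10610+131·927·927 = 225144199,  y_2 = 10610·927+927·10610 = 19670940
k=3:  x_3 = 10610·225144199+131·927·19670940 = 4777559892170,  y_3 = 10610·19670940+927·225144199 = 417417345873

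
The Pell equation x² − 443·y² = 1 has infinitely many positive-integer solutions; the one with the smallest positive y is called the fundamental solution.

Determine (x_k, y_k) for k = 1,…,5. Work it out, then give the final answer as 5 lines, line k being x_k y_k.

√443 → a₀=21, period (21,42); ℓ=2 even so k=1
step 0: (21, 1)  from 21·(1,0) + (0,1)
step 1: (442, 21)  from 21·(21,1) + (1,0)
fundamental: x₁=442, y₁=21  (since 195364 − 443·441 = 1)
k=2:  x_2 = 442·442+443·21·21 = 390727,  y_2 = 442·21+21·442 = 18564
k=3:  x_3 = 442·390727+443·21·18564 = 345402226,  y_3 = 442·18564+21·390727 = 16410555
k=4:  x_4 = 442·345402226+443·21·16410555 = 305335177057,  y_4 = 442·16410555+21·345402226 = 14506912056
k=5:  x_5 = 442·305335177057+443·21·14506912056 = 269915951116162,  y_5 = 442·14506912056+21·305335177057 = 12824093846949

442 21
390727 18564
345402226 16410555
305335177057 14506912056
269915951116162 12824093846949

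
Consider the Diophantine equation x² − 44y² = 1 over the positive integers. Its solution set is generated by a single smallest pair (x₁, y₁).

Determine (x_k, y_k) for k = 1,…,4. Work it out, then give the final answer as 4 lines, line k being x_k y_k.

√44 = [6; 1,1,1,2,1,1,1,12, …], period ℓ=8 (even) → k=7
step 0: (6, 1)  from 6·(1,0) + (0,1)
step 1: (7, 1)  from 1·(6,1) + (1,0)
step 2: (13, 2)  from 1·(7,1) + (6,1)
…
step 5: (73, 11)  from 1·(53,8) + (20,3)
step 6: (126, 19)  from 1·(73,11) + (53,8)
step 7: (199, 30)  from 1·(126,19) + (73,11)
fundamental: x₁=199, y₁=30  (since 39601 − 44·900 = 1)
n=2: (199,30)∘(199,30) = (199·199+44·30·30, 199·30+30·199) = (79201,11940)
n=3: (79201,11940)∘(199,30) = (199·79201+44·30·11940, 199·11940+30·79201) = (31521799,4752090)
n=4: (31521799,4752090)∘(199,30) = (199·31521799+44·30·4752090, 199·4752090+30·31521799) = (12545596801,1891319880)

199 30
79201 11940
31521799 4752090
12545596801 1891319880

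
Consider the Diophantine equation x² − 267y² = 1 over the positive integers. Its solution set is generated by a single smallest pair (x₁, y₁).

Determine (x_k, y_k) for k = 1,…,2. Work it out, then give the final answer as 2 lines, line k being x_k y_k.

[16; 2,1,15,1,2,32] for √267; ℓ=6 ⇒ convergent index 5
i=0: a=16 ⇒ p=16, q=1
i=1: a=2 ⇒ p=33, q=2
…
i=4: a=1 ⇒ p=817, q=50
i=5: a=2 ⇒ p=2402, q=147
(x₁, y₁) = (2402, 147);  2402² − 267·147² = 1 ✓
n=2: (2402,147)∘(2402,147) = (2402·2402+267·147·147, 2402·147+147·2402) = (11539207,706188)

2402 147
11539207 706188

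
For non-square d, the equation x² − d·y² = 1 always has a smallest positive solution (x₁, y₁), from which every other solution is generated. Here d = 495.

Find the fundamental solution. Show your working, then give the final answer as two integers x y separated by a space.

89 4

[22; 4,44] for √495; ℓ=2 ⇒ convergent index 1
i=0: a=22 ⇒ p=22, q=1
i=1: a=4 ⇒ p=89, q=4
fundamental: x₁=89, y₁=4  (since 7921 − 495·16 = 1)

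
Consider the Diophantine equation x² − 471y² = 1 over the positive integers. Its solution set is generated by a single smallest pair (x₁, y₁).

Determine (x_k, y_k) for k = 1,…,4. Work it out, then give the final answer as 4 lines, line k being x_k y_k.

7838695 361188
122890278606049 5662485139320
1926598824915678693415 88772987898323613612
30204041151744689101078780801 1391728752747293974319493360

√471 → a₀=21, period (1,2,2,1,3,…,2,1,42); ℓ=14 even so k=13
k=0  a_k=21  p_k/q_k = 21/1
k=1  a_k=1  p_k/q_k = 22/1
…
k=9  a_k=3  p_k/q_k = 644804/29711
…
k=11  a_k=2  p_k/q_k = 2331742/107441
k=12  a_k=2  p_k/q_k = 5506953/253747
k=13  a_k=1  p_k/q_k = 7838695/361188
(x₁, y₁) = (7838695, 361188);  7838695² − 471·361188² = 1 ✓
k=2:  x_2 = 7838695·7838695+471·361188·361188 = 122890278606049,  y_2 = 7838695·361188+361188·7838695 = 5662485139320
k=3:  x_3 = 7838695·122890278606049+471·361188·5662485139320 = 1926598824915678693415,  y_3 = 7838695·5662485139320+361188·122890278606049 = 88772987898323613612
k=4:  x_4 = 7838695·1926598824915678693415+471·361188·88772987898323613612 = 30204041151744689101078780801,  y_4 = 7838695·88772987898323613612+361188·1926598824915678693415 = 1391728752747293974319493360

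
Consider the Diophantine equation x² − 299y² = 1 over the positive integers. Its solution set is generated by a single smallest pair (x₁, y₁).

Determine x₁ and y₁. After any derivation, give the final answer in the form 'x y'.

[17; 3,2,3,34] for √299; ℓ=4 ⇒ convergent index 3
a_0=17:  p_0=17·1+0=17,  q_0=17·0+1=1
a_1=3:  p_1=3·17+1=52,  q_1=3·1+0=3
a_2=2:  p_2=2·52+17=121,  q_2=2·3+1=7
a_3=3:  p_3=3·121+52=415,  q_3=3·7+3=24
fundamental: x₁=415, y₁=24  (since 172225 − 299·576 = 1)

415 24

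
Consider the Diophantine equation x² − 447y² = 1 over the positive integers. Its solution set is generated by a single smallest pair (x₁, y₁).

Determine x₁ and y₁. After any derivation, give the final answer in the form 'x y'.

148 7

√447 = [21; 7,42, …], period ℓ=2 (even) → k=1
step 0: (21, 1)  from 21·(1,0) + (0,1)
step 1: (148, 7)  from 7·(21,1) + (1,0)
fundamental: x₁=148, y₁=7  (since 21904 − 447·49 = 1)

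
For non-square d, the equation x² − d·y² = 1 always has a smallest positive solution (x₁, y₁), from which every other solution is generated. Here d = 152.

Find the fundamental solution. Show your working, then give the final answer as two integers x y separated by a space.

37 3

d=152: √d = [12; 3,24] (ℓ=2, even), read p_1/q_1
step 0: (12, 1)  from 12·(1,0) + (0,1)
step 1: (37, 3)  from 3·(12,1) + (1,0)
fundamental: x₁=37, y₁=3  (since 1369 − 152·9 = 1)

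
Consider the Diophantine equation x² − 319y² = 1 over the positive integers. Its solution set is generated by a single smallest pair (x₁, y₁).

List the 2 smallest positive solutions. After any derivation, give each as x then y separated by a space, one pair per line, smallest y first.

√319 → a₀=17, period (1,6,5,1,4,…,6,1,34); ℓ=14 even so k=13
i=0: a=17 ⇒ p=17, q=1
…
i=4: a=1 ⇒ p=768, q=43
…
i=7: a=1 ⇒ p=15628, q=875
…
i=11: a=5 ⇒ p=1798881, q=100718
i=12: a=6 ⇒ p=11102899, q=621643
i=13: a=1 ⇒ p=12901780, q=722361
(x₁, y₁) = (12901780, 722361);  12901780² − 319·722361² = 1 ✓
(x_2, y_2) = (12901780·12901780 + 319·722361·722361, 12901780·722361 + 722361·12901780) = (332911854336799, 18639485405160)

12901780 722361
332911854336799 18639485405160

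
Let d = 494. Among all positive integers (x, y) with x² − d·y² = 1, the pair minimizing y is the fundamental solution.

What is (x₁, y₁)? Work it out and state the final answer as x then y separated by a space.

√494 = [22; 4,2,2,1,2,1,2,2,4,44, …], period ℓ=10 (even) → k=9
a_0=22:  p_0=22·1+0=22,  q_0=22·0+1=1
a_1=4:  p_1=4·22+1=89,  q_1=4·1+0=4
a_2=2:  p_2=2·89+22=200,  q_2=2·4+1=9
…
a_4=1:  p_4=1·489+200=689,  q_4=1·22+9=31
…
a_7=2:  p_7=2·2556+1867=6979,  q_7=2·115+84=314
a_8=2:  p_8=2·6979+2556=16514,  q_8=2·314+115=743
a_9=4:  p_9=4·16514+6979=73035,  q_9=4·743+314=3286
(x₁, y₁) = (73035, 3286);  73035² − 494·3286² = 1 ✓

73035 3286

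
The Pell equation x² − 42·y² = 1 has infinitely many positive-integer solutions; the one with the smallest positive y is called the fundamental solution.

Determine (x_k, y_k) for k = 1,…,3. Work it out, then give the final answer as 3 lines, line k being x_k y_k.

13 2
337 52
8749 1350

[6; 2,12] for √42; ℓ=2 ⇒ convergent index 1
i=0: a=6 ⇒ p=6, q=1
i=1: a=2 ⇒ p=13, q=2
(x₁, y₁) = (13, 2);  13² − 42·2² = 1 ✓
k=2:  x_2 = 13·13+42·2·2 = 337,  y_2 = 13·2+2·13 = 52
k=3:  x_3 = 13·337+42·2·52 = 8749,  y_3 = 13·52+2·337 = 1350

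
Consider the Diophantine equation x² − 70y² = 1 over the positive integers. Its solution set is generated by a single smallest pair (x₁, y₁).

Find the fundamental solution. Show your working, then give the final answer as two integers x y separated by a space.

251 30

√70 → a₀=8, period (2,1,2,1,2,16); ℓ=6 even so k=5
step 0: (8, 1)  from 8·(1,0) + (0,1)
step 1: (17, 2)  from 2·(8,1) + (1,0)
step 2: (25, 3)  from 1·(17,2) + (8,1)
step 3: (67, 8)  from 2·(25,3) + (17,2)
step 4: (92, 11)  from 1·(67,8) + (25,3)
step 5: (251, 30)  from 2·(92,11) + (67,8)
fundamental: x₁=251, y₁=30  (since 63001 − 70·900 = 1)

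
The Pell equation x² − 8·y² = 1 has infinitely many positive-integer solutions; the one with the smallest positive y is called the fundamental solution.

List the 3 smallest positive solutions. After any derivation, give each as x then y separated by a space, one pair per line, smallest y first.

3 1
17 6
99 35

√8 = [2; 1,4, …], period ℓ=2 (even) → k=1
a_0=2:  p_0=2·1+0=2,  q_0=2·0+1=1
a_1=1:  p_1=1·2+1=3,  q_1=1·1+0=1
fundamental: x₁=3, y₁=1  (since 9 − 8·1 = 1)
n=2: (3,1)∘(3,1) = (3·3+8·1·1, 3·1+1·3) = (17,6)
n=3: (17,6)∘(3,1) = (3·17+8·1·6, 3·6+1·17) = (99,35)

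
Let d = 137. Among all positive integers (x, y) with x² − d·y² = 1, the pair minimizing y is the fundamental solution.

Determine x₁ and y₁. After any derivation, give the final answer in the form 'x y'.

√137 = [11; 1,2,2,1,1,2,2,1,22, …], period ℓ=9 (odd) → k=17
k=0  a_k=11  p_k/q_k = 11/1
k=1  a_k=1  p_k/q_k = 12/1
k=2  a_k=2  p_k/q_k = 35/3
k=3  a_k=2  p_k/q_k = 82/7
k=4  a_k=1  p_k/q_k = 117/10
k=5  a_k=1  p_k/q_k = 199/17
k=6  a_k=2  p_k/q_k = 515/44
k=7  a_k=2  p_k/q_k = 1229/105
k=8  a_k=1  p_k/q_k = 1744/149
k=9  a_k=22  p_k/q_k = 39597/3383
k=10  a_k=1  p_k/q_k = 41341/3532
k=11  a_k=2  p_k/q_k = 122279/10447
k=12  a_k=2  p_k/q_k = 285899/24426
k=13  a_k=1  p_k/q_k = 408178/34873
k=14  a_k=1  p_k/q_k = 694077/59299
k=15  a_k=2  p_k/q_k = 1796332/153471
k=16  a_k=2  p_k/q_k = 4286741/366241
k=17  a_k=1  p_k/q_k = 6083073/519712
(x₁, y₁) = (6083073, 519712);  6083073² − 137·519712² = 1 ✓

6083073 519712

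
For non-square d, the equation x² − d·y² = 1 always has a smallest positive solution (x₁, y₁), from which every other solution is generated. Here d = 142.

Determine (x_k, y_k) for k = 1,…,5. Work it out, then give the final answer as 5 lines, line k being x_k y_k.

143 12
40897 3432
11696399 981540
3345129217 280717008
956695259663 80284082748

[11; 1,10,1,22] for √142; ℓ=4 ⇒ convergent index 3
i=0: a=11 ⇒ p=11, q=1
i=1: a=1 ⇒ p=12, q=1
i=2: a=10 ⇒ p=131, q=11
i=3: a=1 ⇒ p=143, q=12
→ (143, 12).  Check: 143²=20449, 142·12²=20448, difference 1.
(143+12√142)^2 = 40897 + 3432√142
(143+12√142)^3 = 11696399 + 981540√142
(143+12√142)^4 = 3345129217 + 280717008√142
(143+12√142)^5 = 956695259663 + 80284082748√142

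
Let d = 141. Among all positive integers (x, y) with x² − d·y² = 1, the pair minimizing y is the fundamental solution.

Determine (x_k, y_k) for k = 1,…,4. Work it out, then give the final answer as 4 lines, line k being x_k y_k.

95 8
18049 1520
3429215 288792
651532801 54868960

d=141: √d = [11; 1,6,1,22] (ℓ=4, even), read p_3/q_3
i=0: a=11 ⇒ p=11, q=1
…
i=2: a=6 ⇒ p=83, q=7
i=3: a=1 ⇒ p=95, q=8
→ (95, 8).  Check: 95²=9025, 141·8²=9024, difference 1.
n=2: (95,8)∘(95,8) = (95·95+141·8·8, 95·8+8·95) = (18049,1520)
n=3: (18049,1520)∘(95,8) = (95·18049+141·8·1520, 95·1520+8·18049) = (3429215,288792)
n=4: (3429215,288792)∘(95,8) = (95·3429215+141·8·288792, 95·288792+8·3429215) = (651532801,54868960)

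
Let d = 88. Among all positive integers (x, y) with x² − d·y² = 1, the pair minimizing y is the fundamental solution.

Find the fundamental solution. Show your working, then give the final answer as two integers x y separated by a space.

√88 → a₀=9, period (2,1,1,1,2,18); ℓ=6 even so k=5
k=0  a_k=9  p_k/q_k = 9/1
…
k=2  a_k=1  p_k/q_k = 28/3
k=3  a_k=1  p_k/q_k = 47/5
k=4  a_k=1  p_k/q_k = 75/8
k=5  a_k=2  p_k/q_k = 197/21
(x₁, y₁) = (197, 21);  197² − 88·21² = 1 ✓

197 21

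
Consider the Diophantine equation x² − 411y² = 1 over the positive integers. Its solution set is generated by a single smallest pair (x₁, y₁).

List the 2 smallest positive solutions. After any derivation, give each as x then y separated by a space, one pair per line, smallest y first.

√411 → a₀=20, period (3,1,1,1,19,1,1,1,3,40); ℓ=10 even so k=9
i=0: a=20 ⇒ p=20, q=1
…
i=2: a=1 ⇒ p=81, q=4
…
i=5: a=19 ⇒ p=4379, q=216
i=6: a=1 ⇒ p=4602, q=227
…
i=8: a=1 ⇒ p=13583, q=670
i=9: a=3 ⇒ p=49730, q=2453
(x₁, y₁) = (49730, 2453);  49730² − 411·2453² = 1 ✓
n=2: (49730,2453)∘(49730,2453) = (49730·49730+411·2453·2453, 49730·2453+2453·49730) = (4946145799,243975380)

49730 2453
4946145799 243975380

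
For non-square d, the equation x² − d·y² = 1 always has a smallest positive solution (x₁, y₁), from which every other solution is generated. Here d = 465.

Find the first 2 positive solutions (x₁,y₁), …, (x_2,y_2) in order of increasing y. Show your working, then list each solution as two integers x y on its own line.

[21; 1,1,3,2,2,2,3,1,1,42] for √465; ℓ=10 ⇒ convergent index 9
i=0: a=21 ⇒ p=21, q=1
…
i=2: a=1 ⇒ p=43, q=2
…
i=4: a=2 ⇒ p=345, q=16
i=5: a=2 ⇒ p=841, q=39
i=6: a=2 ⇒ p=2027, q=94
i=7: a=3 ⇒ p=6922, q=321
i=8: a=1 ⇒ p=8949, q=415
i=9: a=1 ⇒ p=15871, q=736
fundamental: x₁=15871, y₁=736  (since 251888641 − 465·541696 = 1)
k=2:  x_2 = 15871·15871+465·736·736 = 503777281,  y_2 = 15871·736+736·15871 = 23362112

15871 736
503777281 23362112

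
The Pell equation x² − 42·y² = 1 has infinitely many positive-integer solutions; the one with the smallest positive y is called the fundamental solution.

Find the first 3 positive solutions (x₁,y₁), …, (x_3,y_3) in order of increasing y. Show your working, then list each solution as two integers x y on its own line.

13 2
337 52
8749 1350

√42 → a₀=6, period (2,12); ℓ=2 even so k=1
i=0: a=6 ⇒ p=6, q=1
i=1: a=2 ⇒ p=13, q=2
(x₁, y₁) = (13, 2);  13² − 42·2² = 1 ✓
(13+2√42)^2 = 337 + 52√42
(13+2√42)^3 = 8749 + 1350√42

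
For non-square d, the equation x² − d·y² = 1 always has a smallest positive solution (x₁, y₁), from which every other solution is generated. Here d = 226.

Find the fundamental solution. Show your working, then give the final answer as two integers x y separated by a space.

451 30

[15; 30] for √226; ℓ=1 ⇒ convergent index 1
i=0: a=15 ⇒ p=15, q=1
i=1: a=30 ⇒ p=451, q=30
fundamental: x₁=451, y₁=30  (since 203401 − 226·900 = 1)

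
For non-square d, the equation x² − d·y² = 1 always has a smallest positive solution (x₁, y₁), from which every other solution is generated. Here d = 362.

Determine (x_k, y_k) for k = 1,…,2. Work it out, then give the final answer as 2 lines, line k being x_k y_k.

723 38
1045457 54948

d=362: √d = [19; 38] (ℓ=1, odd), read p_1/q_1
k=0  a_k=19  p_k/q_k = 19/1
k=1  a_k=38  p_k/q_k = 723/38
fundamental: x₁=723, y₁=38  (since 522729 − 362·1444 = 1)
k=2:  x_2 = 723·723+362·38·38 = 1045457,  y_2 = 723·38+38·723 = 54948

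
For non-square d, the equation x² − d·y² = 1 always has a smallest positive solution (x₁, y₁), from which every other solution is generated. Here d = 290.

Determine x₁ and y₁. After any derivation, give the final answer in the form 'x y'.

d=290: √d = [17; 34] (ℓ=1, odd), read p_1/q_1
i=0: a=17 ⇒ p=17, q=1
i=1: a=34 ⇒ p=579, q=34
(x₁, y₁) = (579, 34);  579² − 290·34² = 1 ✓

579 34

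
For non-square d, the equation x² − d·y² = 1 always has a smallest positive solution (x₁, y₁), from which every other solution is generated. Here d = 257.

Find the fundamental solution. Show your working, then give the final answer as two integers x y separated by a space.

√257 → a₀=16, period (32); ℓ=1 odd so k=1
step 0: (16, 1)  from 16·(1,0) + (0,1)
step 1: (513, 32)  from 32·(16,1) + (1,0)
fundamental: x₁=513, y₁=32  (since 263169 − 257·1024 = 1)

513 32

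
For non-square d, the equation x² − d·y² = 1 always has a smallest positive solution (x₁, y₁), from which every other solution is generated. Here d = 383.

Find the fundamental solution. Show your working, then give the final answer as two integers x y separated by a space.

d=383: √d = [19; 1,1,3,19,3,1,1,38] (ℓ=8, even), read p_7/q_7
a_0=19:  p_0=19·1+0=19,  q_0=19·0+1=1
a_1=1:  p_1=1·19+1=20,  q_1=1·1+0=1
a_2=1:  p_2=1·20+19=39,  q_2=1·1+1=2
…
a_4=19:  p_4=19·137+39=2642,  q_4=19·7+2=135
a_5=3:  p_5=3·2642+137=8063,  q_5=3·135+7=412
a_6=1:  p_6=1·8063+2642=10705,  q_6=1·412+135=547
a_7=1:  p_7=1·10705+8063=18768,  q_7=1·547+412=959
(x₁, y₁) = (18768, 959);  18768² − 383·959² = 1 ✓

18768 959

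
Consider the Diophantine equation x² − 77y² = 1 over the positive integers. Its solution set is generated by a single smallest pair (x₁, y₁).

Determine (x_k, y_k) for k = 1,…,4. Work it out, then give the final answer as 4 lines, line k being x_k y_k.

√77 → a₀=8, period (1,3,2,3,1,16); ℓ=6 even so k=5
a_0=8:  p_0=8·1+0=8,  q_0=8·0+1=1
…
a_2=3:  p_2=3·9+8=35,  q_2=3·1+1=4
a_3=2:  p_3=2·35+9=79,  q_3=2·4+1=9
a_4=3:  p_4=3·79+35=272,  q_4=3·9+4=31
a_5=1:  p_5=1·272+79=351,  q_5=1·31+9=40
(x₁, y₁) = (351, 40);  351² − 77·40² = 1 ✓
(x_2, y_2) = (351·351 + 77·40·40, 351·40 + 40·351) = (246401, 28080)
(x_3, y_3) = (351·246401 + 77·40·28080, 351·28080 + 40·246401) = (172973151, 19712120)
(x_4, y_4) = (351·172973151 + 77·40·19712120, 351·19712120 + 40·172973151) = (121426905601, 13837880160)

351 40
246401 28080
172973151 19712120
121426905601 13837880160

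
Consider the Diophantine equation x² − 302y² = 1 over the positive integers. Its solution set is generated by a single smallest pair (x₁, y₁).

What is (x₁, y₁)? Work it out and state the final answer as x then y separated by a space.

4276623 246092

√302 → a₀=17, period (2,1,1,1,4,…,1,2,34); ℓ=16 even so k=15
a_0=17:  p_0=17·1+0=17,  q_0=17·0+1=1
…
a_2=1:  p_2=1·35+17=52,  q_2=1·2+1=3
a_3=1:  p_3=1·52+35=87,  q_3=1·3+2=5
a_4=1:  p_4=1·87+52=139,  q_4=1·5+3=8
a_5=4:  p_5=4·139+87=643,  q_5=4·8+5=37
a_6=2:  p_6=2·643+139=1425,  q_6=2·37+8=82
a_7=1:  p_7=1·1425+643=2068,  q_7=1·82+37=119
a_8=16:  p_8=16·2068+1425=34513,  q_8=16·119+82=1986
a_9=1:  p_9=1·34513+2068=36581,  q_9=1·1986+119=2105
…
a_12=1:  p_12=1·467281+107675=574956,  q_12=1·26889+6196=33085
a_13=1:  p_13=1·574956+467281=1042237,  q_13=1·33085+26889=59974
a_14=1:  p_14=1·1042237+574956=1617193,  q_14=1·59974+33085=93059
a_15=2:  p_15=2·1617193+1042237=4276623,  q_15=2·93059+59974=246092
fundamental: x₁=4276623, y₁=246092  (since 18289504284129 − 302·60561272464 = 1)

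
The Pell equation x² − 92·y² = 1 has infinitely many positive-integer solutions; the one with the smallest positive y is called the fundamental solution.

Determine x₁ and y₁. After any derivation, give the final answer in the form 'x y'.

1151 120

[9; 1,1,2,4,2,1,1,18] for √92; ℓ=8 ⇒ convergent index 7
k=0  a_k=9  p_k/q_k = 9/1
k=1  a_k=1  p_k/q_k = 10/1
…
k=3  a_k=2  p_k/q_k = 48/5
k=4  a_k=4  p_k/q_k = 211/22
k=5  a_k=2  p_k/q_k = 470/49
k=6  a_k=1  p_k/q_k = 681/71
k=7  a_k=1  p_k/q_k = 1151/120
→ (1151, 120).  Check: 1151²=1324801, 92·120²=1324800, difference 1.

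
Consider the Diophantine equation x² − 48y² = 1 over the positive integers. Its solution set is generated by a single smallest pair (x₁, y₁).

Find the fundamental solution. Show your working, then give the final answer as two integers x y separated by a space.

7 1

d=48: √d = [6; 1,12] (ℓ=2, even), read p_1/q_1
a_0=6:  p_0=6·1+0=6,  q_0=6·0+1=1
a_1=1:  p_1=1·6+1=7,  q_1=1·1+0=1
→ (7, 1).  Check: 7²=49, 48·1²=48, difference 1.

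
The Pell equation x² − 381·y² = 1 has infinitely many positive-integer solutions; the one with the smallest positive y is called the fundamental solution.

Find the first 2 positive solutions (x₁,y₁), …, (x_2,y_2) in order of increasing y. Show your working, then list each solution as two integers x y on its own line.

1015 52
2060449 105560

[19; 1,1,12,1,1,38] for √381; ℓ=6 ⇒ convergent index 5
k=0  a_k=19  p_k/q_k = 19/1
…
k=4  a_k=1  p_k/q_k = 527/27
k=5  a_k=1  p_k/q_k = 1015/52
fundamental: x₁=1015, y₁=52  (since 1030225 − 381·2704 = 1)
(x_2, y_2) = (1015·1015 + 381·52·52, 1015·52 + 52·1015) = (2060449, 105560)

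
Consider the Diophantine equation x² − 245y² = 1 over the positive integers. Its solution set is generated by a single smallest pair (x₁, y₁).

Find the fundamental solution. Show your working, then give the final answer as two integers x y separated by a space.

√245 = [15; 1,1,1,7,6,7,1,1,1,30, …], period ℓ=10 (even) → k=9
i=0: a=15 ⇒ p=15, q=1
…
i=2: a=1 ⇒ p=31, q=2
i=3: a=1 ⇒ p=47, q=3
i=4: a=7 ⇒ p=360, q=23
…
i=6: a=7 ⇒ p=15809, q=1010
i=7: a=1 ⇒ p=18016, q=1151
i=8: a=1 ⇒ p=33825, q=2161
i=9: a=1 ⇒ p=51841, q=3312
(x₁, y₁) = (51841, 3312);  51841² − 245·3312² = 1 ✓

51841 3312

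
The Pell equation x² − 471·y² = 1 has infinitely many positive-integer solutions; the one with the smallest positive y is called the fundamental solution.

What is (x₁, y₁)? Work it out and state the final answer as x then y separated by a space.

7838695 361188

√471 = [21; 1,2,2,1,3,…,2,1,42, …], period ℓ=14 (even) → k=13
step 0: (21, 1)  from 21·(1,0) + (0,1)
…
step 2: (65, 3)  from 2·(22,1) + (21,1)
…
step 4: (217, 10)  from 1·(152,7) + (65,3)
step 5: (803, 37)  from 3·(217,10) + (152,7)
…
step 12: (5506953, 253747)  from 2·(2331742,107441) + (843469,38865)
step 13: (7838695, 361188)  from 1·(5506953,253747) + (2331742,107441)
fundamental: x₁=7838695, y₁=361188  (since 61445139303025 − 471·130456771344 = 1)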